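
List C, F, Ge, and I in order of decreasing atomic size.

I > Ge > C > F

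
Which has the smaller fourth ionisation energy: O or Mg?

IE_4 is the cost of taking one more electron from the +3 cation: O³⁺ still has 3 valence electrons; Mg³⁺ is already 1 electron into the core.
Core electrons are held far more tightly than valence electrons, so Mg tops the IE_4 order.
Tabulated IE_4 (kJ/mol): O 7469, Mg 10543.
So the fourth ionization energies run O < Mg.

O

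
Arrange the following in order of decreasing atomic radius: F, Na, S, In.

Na > In > S > F

F is in period 2, group 17; Na is in period 3, group 1; S is in period 3, group 16; In is in period 5, group 13.
Moving right in a period, electrons are added to the same shell under a stronger nuclear pull, so atoms get smaller; moving down, a new shell is opened and atoms get larger.
Neither a single period nor a single group — weigh both effects.
S > F: relative to F, both the across-period and down-group shifts push S's atomic radius up.
In > S: both effects reinforce here, so In is clearly the larger of the two.
Na > In: period and group pull opposite ways; the across-period shift dominates (155 vs 142 pm).
Tabulated atomic radius (pm): F 64, Na 155, S 103, In 142.
So from largest to smallest: Na > In > S > F.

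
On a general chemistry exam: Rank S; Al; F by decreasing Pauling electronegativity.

F, S, Al

F is in period 2, group 17; Al is in period 3, group 13; S is in period 3, group 16.
Smaller atoms with higher effective nuclear charge are more electronegative.
Neither a single period nor a single group — weigh both effects.
S > Al: S lies to the right of Al in period 3, so the across-period effect alone puts S higher.
F > S: relative to S, both the across-period and down-group shifts push F's electronegativity up.
Tabulated electronegativity (Pauling): F 3.98, Al 1.61, S 2.58.
So from highest to lowest: F > S > Al.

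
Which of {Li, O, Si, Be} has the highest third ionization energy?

IE_3 is the cost of taking one more electron from the +2 cation: Li²⁺ is already 1 electron into the core; O²⁺ still has 4 valence electrons; Si²⁺ still has 2 valence electrons; Be²⁺ is the bare [He] core.
Pulling an electron out of a noble-gas core costs far more than removing a remaining valence electron, so Li and Be sit at the high end of IE_3.
Valence configurations: O²⁺ [He]2s²2p², Si²⁺ [Ne]3s².
Approximate IE_3 values (kJ/mol): Li 11815, O 5300, Si 3232, Be 14849.
Overall IE_3 order: Si < O < Li < Be.

Be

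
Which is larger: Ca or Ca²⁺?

Ca

Forming Ca²⁺ removes 2 electrons from Ca. Fewer electrons for the same nuclear charge means less shielding and a higher Z_eff on the remaining electrons, and for main-group metals the entire outer shell is lost.
A cation is smaller than its parent atom: Ca²⁺ < Ca.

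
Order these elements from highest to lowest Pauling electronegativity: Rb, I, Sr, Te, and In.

Atoms toward the upper right of the periodic table pull bonding electrons most strongly.
All lie in period 5, so electronegativity increases left to right.
So from highest to lowest: I > Te > In > Sr > Rb.

I, Te, In, Sr, Rb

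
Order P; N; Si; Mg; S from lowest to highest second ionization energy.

Mg, Si, P, S, N

Consider each +1 ion: P⁺ still has 4 valence electrons; N⁺ still has 4 valence electrons; Si⁺ still has 3 valence electrons; Mg⁺ still has 1 valence electron; S⁺ still has 5 valence electrons.
All are still removing valence electrons, so compare the +1 ions as you would atoms: IE_2 generally rises across a period (higher Z_eff) and falls down a group (larger shell), subject to the usual subshell exceptions.
Valence configurations: P⁺ [Ne]3s²3p², N⁺ [He]2s²2p², Si⁺ [Ne]3s²3p¹, Mg⁺ [Ne]3s¹, S⁺ [Ne]3s²3p³.
Approximate IE_2 values (kJ/mol): P 1907, N 2856, Si 1577, Mg 1451, S 2252.
So the second ionization energies run Mg < Si < P < S < N.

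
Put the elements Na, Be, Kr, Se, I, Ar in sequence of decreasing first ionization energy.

Be is in period 2, group 2; Na is in period 3, group 1; Ar is in period 3, group 18; Se is in period 4, group 16; Kr is in period 4, group 18; I is in period 5, group 17.
Across a period the outer electron is held more tightly (higher IE₁); down a group it sits in a higher shell, more shielded, and comes off more easily.
These span different periods and groups, so the two trends combine.
Be > Na: relative to Na, both the across-period and down-group shifts push Be's first ionization energy up.
Se > Be: period and group pull opposite ways; the across-period shift dominates (941 vs 900 kJ/mol).
I > Se: the two effects oppose for this pair; the across-period effect wins (1008 vs 941 kJ/mol).
Kr > I: relative to I, both the across-period and down-group shifts push Kr's first ionization energy up.
Ar > Kr: they share group 18; the group trend gives Ar the larger value.
For reference (kJ/mol): Be 900, Na 496, Ar 1521, Se 941, Kr 1351, I 1008.
So from highest to lowest: Ar > Kr > I > Se > Be > Na.

Ar > Kr > I > Se > Be > Na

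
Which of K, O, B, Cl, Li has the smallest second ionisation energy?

Cl

After 1 electron has been removed, what remains? K⁺ is the bare [Ar] core; O⁺ still has 5 valence electrons; B⁺ still has 2 valence electrons; Cl⁺ still has 6 valence electrons; Li⁺ is the bare [He] core.
Usually core removal costs more than valence removal, but here the competition is close: a tightly held n=2 valence electron can cost more to remove than an n=3 core electron, so the actual values have to decide it.
Valence configurations: O⁺ [He]2s²2p³, B⁺ [He]2s², Cl⁺ [Ne]3s²3p⁴.
Tabulated IE_2 (kJ/mol): K 3052, O 3388, B 2427, Cl 2298, Li 7298.
Putting it together, IE_2: Cl < B < K < O < Li.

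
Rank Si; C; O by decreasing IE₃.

After 2 electrons have been removed, what remains? Si²⁺ still has 2 valence electrons; C²⁺ still has 2 valence electrons; O²⁺ still has 4 valence electrons.
All are still removing valence electrons, so compare the +2 ions as you would atoms: IE_3 generally rises across a period (higher Z_eff) and falls down a group (larger shell), subject to the usual subshell exceptions.
Valence configurations: Si²⁺ [Ne]3s², C²⁺ [He]2s², O²⁺ [He]2s²2p².
The numbers (kJ/mol): Si 3232, C 4620, O 5300.
Hence IE_3: Si < C < O.

O, C, Si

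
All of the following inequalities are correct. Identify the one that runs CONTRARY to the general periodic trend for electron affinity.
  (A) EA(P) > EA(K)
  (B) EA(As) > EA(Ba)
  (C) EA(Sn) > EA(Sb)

The general trend: electron affinity increases across a period and decreases down a group.
(A) P (period 3, group 15) vs K (period 4, group 1): the stated order agrees with the simple trend.
(B) As (period 4, group 15) vs Ba (period 6, group 2): the stated order agrees with the simple trend.
(C) Sn (period 5, group 14) vs Sb (period 5, group 15): the stated order contradicts the simple trend.
The exception is (C): adding an electron to Sb's half-filled 5p³ is unfavourable, so Sn has the more exothermic EA.

(C)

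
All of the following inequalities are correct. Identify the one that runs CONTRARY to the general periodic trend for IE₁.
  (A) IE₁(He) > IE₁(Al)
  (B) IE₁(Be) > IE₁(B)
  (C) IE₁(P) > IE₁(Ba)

(B)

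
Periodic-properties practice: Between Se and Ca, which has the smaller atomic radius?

Se

Ca is in period 4, group 2; Se is in period 4, group 16.
Atomic radius shrinks across a period as nuclear charge pulls the same shell inward, and grows down a group as new shells are added.
All lie in period 4, so atomic radius increases right to left.
So Se has the smaller atomic radius (Se < Ca).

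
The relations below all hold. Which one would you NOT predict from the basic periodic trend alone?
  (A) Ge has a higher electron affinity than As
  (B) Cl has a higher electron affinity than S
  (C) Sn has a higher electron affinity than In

The general trend: electron affinity increases across a period and decreases down a group.
(A) Ge (period 4, group 14) vs As (period 4, group 15): the stated order contradicts the simple trend.
(B) Cl (period 3, group 17) vs S (period 3, group 16): the stated order agrees with the simple trend.
(C) Sn (period 5, group 14) vs In (period 5, group 13): the stated order agrees with the simple trend.
The exception is (A): adding an electron to As's half-filled 4p³ is unfavourable, so Ge (4p²) has the more exothermic EA.

(A)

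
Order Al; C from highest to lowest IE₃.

The third ionization energy removes an electron from the +2 ion. For each element: Al²⁺ still has 1 valence electron; C²⁺ still has 2 valence electrons.
All are still removing valence electrons, so compare the +2 ions as you would atoms: IE_3 generally rises across a period (higher Z_eff) and falls down a group (larger shell), subject to the usual subshell exceptions.
Valence configurations: Al²⁺ [Ne]3s¹, C²⁺ [He]2s².
Approximate IE_3 values (kJ/mol): Al 2745, C 4620.
Hence IE_3: Al < C.

C > Al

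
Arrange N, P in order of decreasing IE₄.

N, P

Consider each +3 ion: N³⁺ still has 2 valence electrons; P³⁺ still has 2 valence electrons.
All are still removing valence electrons, so compare the +3 ions as you would atoms: IE_4 generally rises across a period (higher Z_eff) and falls down a group (larger shell), subject to the usual subshell exceptions.
Valence configurations: N³⁺ [He]2s², P³⁺ [Ne]3s².
Tabulated IE_4 (kJ/mol): N 7475, P 4964.
Hence IE_4: P < N.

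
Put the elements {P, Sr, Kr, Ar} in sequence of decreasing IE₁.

P is in period 3, group 15; Ar is in period 3, group 18; Kr is in period 4, group 18; Sr is in period 5, group 2.
Removing the outermost electron gets harder across a period and easier down a group.
These span different periods and groups, so the two trends combine.
P > Sr: relative to Sr, both the across-period and down-group shifts push P's first ionization energy up.
Kr > P: period and group pull opposite ways; the across-period shift dominates (1351 vs 1012 kJ/mol).
Ar > Kr: they share group 18; the group trend gives Ar the larger value.
For reference (kJ/mol): P 1012, Ar 1521, Kr 1351, Sr 550.
So from highest to lowest: Ar > Kr > P > Sr.

Ar > Kr > P > Sr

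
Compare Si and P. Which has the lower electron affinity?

Si is in period 3, group 14; P is in period 3, group 15.
Electron affinity generally becomes more exothermic across a period toward the halogens and less exothermic down a group.
All lie in period 3; the across-period trend (electron affinity increases left to right) applies, with the exception below.
Note the exception: Si has a higher electron affinity than P, contrary to the simple trend — adding an electron to P's half-filled 3p³ is unfavourable, so Si (3p²) has the more exothermic EA.
Tabulated electron affinity (kJ/mol): Si 134, P 72.
So P has the lower electron affinity (P < Si).

P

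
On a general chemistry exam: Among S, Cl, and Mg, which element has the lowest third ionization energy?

IE_3 is the cost of taking one more electron from the +2 cation: S²⁺ still has 4 valence electrons; Cl²⁺ still has 5 valence electrons; Mg²⁺ is the bare [Ne] core.
Core electrons are held far more tightly than valence electrons, so Mg tops the IE_3 order.
Valence configurations: S²⁺ [Ne]3s²3p², Cl²⁺ [Ne]3s²3p³.
The numbers (kJ/mol): S 3357, Cl 3822, Mg 7733.
So the third ionization energies run S < Cl < Mg.

S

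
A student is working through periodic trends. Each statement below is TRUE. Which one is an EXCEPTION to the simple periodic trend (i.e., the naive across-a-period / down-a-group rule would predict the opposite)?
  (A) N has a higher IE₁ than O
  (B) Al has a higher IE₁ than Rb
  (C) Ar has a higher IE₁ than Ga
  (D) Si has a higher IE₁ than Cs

The general trend: IE₁ increases across a period and decreases down a group.
(A) N (period 2, group 15) vs O (period 2, group 16): the stated order contradicts the simple trend.
(B) Al (period 3, group 13) vs Rb (period 5, group 1): the stated order agrees with the simple trend.
(C) Ar (period 3, group 18) vs Ga (period 4, group 13): the stated order agrees with the simple trend.
(D) Si (period 3, group 14) vs Cs (period 6, group 1): the stated order agrees with the simple trend.
The exception is (A): pairing an electron in O's 2p⁴ costs repulsion energy, so O ionizes more easily than half-filled N (2p³).

(A)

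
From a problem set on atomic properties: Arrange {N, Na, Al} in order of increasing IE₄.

After 3 electrons have been removed, what remains? N³⁺ still has 2 valence electrons; Na³⁺ is already 2 electrons into the core; Al³⁺ is the bare [Ne] core.
Breaking into a closed-shell core is much more expensive than removing a leftover valence electron — Na and Al have the largest IE_4 here.
Approximate IE_4 values (kJ/mol): N 7475, Na 9543, Al 11577.
Putting it together, IE_4: N < Na < Al.

N, Na, Al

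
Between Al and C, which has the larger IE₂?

C

The second ionization energy removes an electron from the +1 ion. For each element: Al⁺ still has 2 valence electrons; C⁺ still has 3 valence electrons.
All are still removing valence electrons, so compare the +1 ions as you would atoms: IE_2 generally rises across a period (higher Z_eff) and falls down a group (larger shell), subject to the usual subshell exceptions.
Valence configurations: Al⁺ [Ne]3s², C⁺ [He]2s²2p¹.
Tabulated IE_2 (kJ/mol): Al 1817, C 2353.
Putting it together, IE_2: Al < C.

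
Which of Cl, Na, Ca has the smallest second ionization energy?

Consider each +1 ion: Cl⁺ still has 6 valence electrons; Na⁺ is the bare [Ne] core; Ca⁺ still has 1 valence electron.
Pulling an electron out of a noble-gas core costs far more than removing a remaining valence electron, so Na sits at the high end of IE_2.
Valence configurations: Cl⁺ [Ne]3s²3p⁴, Ca⁺ [Ar]4s¹.
The numbers (kJ/mol): Cl 2298, Na 4562, Ca 1145.
Putting it together, IE_2: Ca < Cl < Na.

Ca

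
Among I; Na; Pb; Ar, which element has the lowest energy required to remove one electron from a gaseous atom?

Na is in period 3, group 1; Ar is in period 3, group 18; I is in period 5, group 17; Pb is in period 6, group 14.
First ionization energy rises across a period (greater Z_eff holds electrons more tightly) and falls down a group (valence electrons are farther from the nucleus).
These span different periods and groups, so the two trends combine.
Pb > Na: the two effects oppose for this pair; the across-period effect wins (716 vs 496 kJ/mol).
I > Pb: both effects reinforce here, so I is clearly the higher of the two.
Ar > I: relative to I, both the across-period and down-group shifts push Ar's first ionization energy up.
For reference (kJ/mol): Na 496, Ar 1521, I 1008, Pb 716.
The lowest energy required to remove one electron from a gaseous atom among these belongs to Na.

Na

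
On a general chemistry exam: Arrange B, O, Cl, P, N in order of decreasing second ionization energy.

O, N, B, Cl, P

IE_2 is the cost of taking one more electron from the +1 cation: B⁺ still has 2 valence electrons; O⁺ still has 5 valence electrons; Cl⁺ still has 6 valence electrons; P⁺ still has 4 valence electrons; N⁺ still has 4 valence electrons.
All are still removing valence electrons, so compare the +1 ions as you would atoms: IE_2 generally rises across a period (higher Z_eff) and falls down a group (larger shell), subject to the usual subshell exceptions.
Valence configurations: B⁺ [He]2s², O⁺ [He]2s²2p³, Cl⁺ [Ne]3s²3p⁴, P⁺ [Ne]3s²3p², N⁺ [He]2s²2p².
Tabulated IE_2 (kJ/mol): B 2427, O 3388, Cl 2298, P 1907, N 2856.
Hence IE_2: P < Cl < B < N < O.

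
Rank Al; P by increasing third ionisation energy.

Consider each +2 ion: Al²⁺ still has 1 valence electron; P²⁺ still has 3 valence electrons.
All are still removing valence electrons, so compare the +2 ions as you would atoms: IE_3 generally rises across a period (higher Z_eff) and falls down a group (larger shell), subject to the usual subshell exceptions.
Valence configurations: Al²⁺ [Ne]3s¹, P²⁺ [Ne]3s²3p¹.
Tabulated IE_3 (kJ/mol): Al 2745, P 2914.
Hence IE_3: Al < P.

Al < P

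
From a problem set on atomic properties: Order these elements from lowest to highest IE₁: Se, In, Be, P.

Be is in period 2, group 2; P is in period 3, group 15; Se is in period 4, group 16; In is in period 5, group 13.
IE₁ increases left→right with effective nuclear charge and decreases top→bottom as the valence shell moves farther out.
These span different periods and groups, so the two trends combine.
Be > In: the two effects oppose for this pair; the down-group effect wins (900 vs 558 kJ/mol).
Se > Be: the two effects oppose for this pair; the across-period effect wins (941 vs 900 kJ/mol).
P > Se: the two effects oppose for this pair; the down-group effect wins (1012 vs 941 kJ/mol).
For reference (kJ/mol): Be 900, P 1012, Se 941, In 558.
So from lowest to highest: In < Be < Se < P.

In < Be < Se < P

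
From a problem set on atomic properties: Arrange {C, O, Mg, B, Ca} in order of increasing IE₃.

B < C < Ca < O < Mg

IE_3 is the cost of taking one more electron from the +2 cation: C²⁺ still has 2 valence electrons; O²⁺ still has 4 valence electrons; Mg²⁺ is the bare [Ne] core; B²⁺ still has 1 valence electron; Ca²⁺ is the bare [Ar] core.
Usually core removal costs more than valence removal, but here the competition is close: a tightly held n=2 valence electron can cost more to remove than an n=3 core electron, so the actual values have to decide it.
Valence configurations: C²⁺ [He]2s², O²⁺ [He]2s²2p², B²⁺ [He]2s¹.
Approximate IE_3 values (kJ/mol): C 4620, O 5300, Mg 7733, B 3660, Ca 4912.
So the third ionization energies run B < C < Ca < O < Mg.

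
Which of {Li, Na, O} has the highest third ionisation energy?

Li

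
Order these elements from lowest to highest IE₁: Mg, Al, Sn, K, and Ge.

Across a period the outer electron is held more tightly (higher IE₁); down a group it sits in a higher shell, more shielded, and comes off more easily.
Neither a single period nor a single group — weigh both effects.
Al > K: relative to K, both the across-period and down-group shifts push Al's first ionization energy up.
Sn > Al: period and group pull opposite ways; the across-period shift dominates (709 vs 578 kJ/mol).
Mg > Sn: the two effects oppose for this pair; the down-group effect wins (738 vs 709 kJ/mol).
Ge > Mg: the two effects oppose for this pair; the across-period effect wins (762 vs 738 kJ/mol).
Note the exception: Mg has a higher first ionization energy than Al, contrary to the simple trend — Al's single 3p electron is easier to remove than one from Mg's filled 3s².
Tabulated first ionization energy (kJ/mol): Mg 738, Al 578, K 419, Ge 762, Sn 709.
So from lowest to highest: K < Al < Sn < Mg < Ge.

K < Al < Sn < Mg < Ge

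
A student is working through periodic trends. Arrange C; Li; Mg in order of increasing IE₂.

Mg < C < Li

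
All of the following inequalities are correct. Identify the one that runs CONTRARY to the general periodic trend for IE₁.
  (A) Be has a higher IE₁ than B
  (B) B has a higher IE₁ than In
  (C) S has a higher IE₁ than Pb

The general trend: IE₁ increases across a period and decreases down a group.
(A) Be (period 2, group 2) vs B (period 2, group 13): the stated order contradicts the simple trend.
(B) B (period 2, group 13) vs In (period 5, group 13): the stated order agrees with the simple trend.
(C) S (period 3, group 16) vs Pb (period 6, group 14): the stated order agrees with the simple trend.
The exception is (A): removing B's lone 2p electron is easier than breaking Be's filled 2s².

(A)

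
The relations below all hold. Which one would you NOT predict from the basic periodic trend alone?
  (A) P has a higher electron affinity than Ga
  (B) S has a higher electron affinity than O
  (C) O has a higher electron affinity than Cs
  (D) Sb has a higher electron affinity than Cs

The general trend: electron affinity increases across a period and decreases down a group.
(A) P (period 3, group 15) vs Ga (period 4, group 13): the stated order agrees with the simple trend.
(B) S (period 3, group 16) vs O (period 2, group 16): the stated order contradicts the simple trend.
(C) O (period 2, group 16) vs Cs (period 6, group 1): the stated order agrees with the simple trend.
(D) Sb (period 5, group 15) vs Cs (period 6, group 1): the stated order agrees with the simple trend.
The exception is (B): the compact 2p subshell of O repels the added electron more than S's larger 3p does.

(B)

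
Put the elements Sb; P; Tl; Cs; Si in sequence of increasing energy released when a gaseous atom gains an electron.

Tl, Cs, P, Sb, Si

Si is in period 3, group 14; P is in period 3, group 15; Sb is in period 5, group 15; Cs is in period 6, group 1; Tl is in period 6, group 13.
Atoms with high Z_eff and room in the valence shell (especially the halogens) have the most exothermic electron affinities.
Neither a single period nor a single group — weigh both effects.
Cs > Tl: this pair runs against the simple trend — see the exception note.
P > Cs: relative to Cs, both the across-period and down-group shifts push P's electron affinity up.
Sb > P: this pair runs against the simple trend — see the exception note.
Si > Sb: period and group pull opposite ways; the down-group shift dominates (134 vs 103 kJ/mol).
Note the exception: Cs has a higher electron affinity than Tl, contrary to the simple trend — Tl's ns²np¹ configuration gives only a small electron affinity — the sparsely filled np subshell binds an added electron weakly.
Note the exception: Sb has a higher electron affinity than P, contrary to the simple trend — both are half-filled np³, but the pairing/repulsion penalty for the added electron shrinks as the p orbitals become larger and more diffuse down the group, and for Sb that outweighs the weaker nuclear attraction.
Note the exception: Si has a higher electron affinity than P, contrary to the simple trend — adding an electron to P's half-filled 3p³ is unfavourable, so Si (3p²) has the more exothermic EA.
Tabulated electron affinity (kJ/mol): Si 134, P 72, Sb 103, Cs 46, Tl 19.
So from lowest to highest: Tl < Cs < P < Sb < Si.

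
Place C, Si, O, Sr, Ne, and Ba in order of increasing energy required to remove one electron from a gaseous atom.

C is in period 2, group 14; O is in period 2, group 16; Ne is in period 2, group 18; Si is in period 3, group 14; Sr is in period 5, group 2; Ba is in period 6, group 2.
IE₁ increases left→right with effective nuclear charge and decreases top→bottom as the valence shell moves farther out.
Here both period and group differ, so the two effects have to be weighed against each other.
Sr > Ba: Sr sits above Ba in group 2, so the down-group effect alone puts Sr higher.
Si > Sr: both effects reinforce here, so Si is clearly the higher of the two.
C > Si: C sits above Si in group 14, so the down-group effect alone puts C higher.
O > C: both are in period 2; the period trend gives O the larger value.
Ne > O: both are in period 2; the period trend gives Ne the larger value.
Approximate values (kJ/mol): C 1086, O 1314, Ne 2081, Si 786, Sr 550, Ba 503.
So from lowest to highest: Ba < Sr < Si < C < O < Ne.

Ba, Sr, Si, C, O, Ne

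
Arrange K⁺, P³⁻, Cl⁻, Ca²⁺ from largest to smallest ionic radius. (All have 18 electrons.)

P³⁻, Cl⁻, K⁺, Ca²⁺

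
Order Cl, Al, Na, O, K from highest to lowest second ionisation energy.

Na > O > K > Cl > Al

IE_2 is the cost of taking one more electron from the +1 cation: Cl⁺ still has 6 valence electrons; Al⁺ still has 2 valence electrons; Na⁺ is the bare [Ne] core; O⁺ still has 5 valence electrons; K⁺ is the bare [Ar] core.
Usually core removal costs more than valence removal, but here the competition is close: a tightly held n=2 valence electron can cost more to remove than an n=3 core electron, so the actual values have to decide it.
Valence configurations: Cl⁺ [Ne]3s²3p⁴, Al⁺ [Ne]3s², O⁺ [He]2s²2p³.
Tabulated IE_2 (kJ/mol): Cl 2298, Al 1817, Na 4562, O 3388, K 3052.
Overall IE_2 order: Al < Cl < K < O < Na.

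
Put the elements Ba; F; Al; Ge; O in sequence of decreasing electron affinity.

F, O, Ge, Al, Ba

O is in period 2, group 16; F is in period 2, group 17; Al is in period 3, group 13; Ge is in period 4, group 14; Ba is in period 6, group 2.
EA tends to increase across a period and decrease down a group, though the pattern is less regular than for IE or radius.
Here both period and group differ, so the two effects have to be weighed against each other.
Al > Ba: relative to Ba, both the across-period and down-group shifts push Al's electron affinity up.
Ge > Al: period and group pull opposite ways; the across-period shift dominates (119 vs 42 kJ/mol).
O > Ge: relative to Ge, both the across-period and down-group shifts push O's electron affinity up.
F > O: both are in period 2; the period trend gives F the larger value.
Tabulated electron affinity (kJ/mol): O 141, F 328, Al 42, Ge 119, Ba 14.
So from highest to lowest: F > O > Ge > Al > Ba.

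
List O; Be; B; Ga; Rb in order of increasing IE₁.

Be is in period 2, group 2; B is in period 2, group 13; O is in period 2, group 16; Ga is in period 4, group 13; Rb is in period 5, group 1.
First ionization energy rises across a period (greater Z_eff holds electrons more tightly) and falls down a group (valence electrons are farther from the nucleus).
Here both period and group differ, so the two effects have to be weighed against each other.
Ga > Rb: relative to Rb, both the across-period and down-group shifts push Ga's first ionization energy up.
B > Ga: they share group 13; the group trend gives B the larger value.
Be > B: this pair runs against the simple trend — see the exception note.
O > Be: O lies to the right of Be in period 2, so the across-period effect alone puts O higher.
Note the exception: Be has a higher first ionization energy than B, contrary to the simple trend — removing B's lone 2p electron is easier than breaking Be's filled 2s².
For reference (kJ/mol): Be 900, B 801, O 1314, Ga 579, Rb 403.
So from lowest to highest: Rb < Ga < B < Be < O.

Rb < Ga < B < Be < O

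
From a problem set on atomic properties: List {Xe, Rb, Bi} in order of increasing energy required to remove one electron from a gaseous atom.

Removing the outermost electron gets harder across a period and easier down a group.
Neither a single period nor a single group — weigh both effects.
Bi > Rb: the two effects oppose for this pair; the across-period effect wins (703 vs 403 kJ/mol).
Xe > Bi: relative to Bi, both the across-period and down-group shifts push Xe's first ionization energy up.
For reference (kJ/mol): Rb 403, Xe 1170, Bi 703.
So from lowest to highest: Rb < Bi < Xe.

Rb, Bi, Xe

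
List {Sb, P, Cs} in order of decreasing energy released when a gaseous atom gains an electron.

Sb, P, Cs

Adding an electron releases more energy for atoms nearer the top right (short of the noble gases).
These span different periods and groups, so the two trends combine.
P > Cs: both effects reinforce here, so P is clearly the higher of the two.
Sb > P: this pair runs against the simple trend — see the exception note.
Note the exception: Sb has a higher electron affinity than P, contrary to the simple trend — both are half-filled np³, but the pairing/repulsion penalty for the added electron shrinks as the p orbitals become larger and more diffuse down the group, and for Sb that outweighs the weaker nuclear attraction.
Approximate values (kJ/mol): P 72, Sb 103, Cs 46.
So from highest to lowest: Sb > P > Cs.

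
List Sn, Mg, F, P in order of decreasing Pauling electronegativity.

F is in period 2, group 17; Mg is in period 3, group 2; P is in period 3, group 15; Sn is in period 5, group 14.
EN rises left→right (higher Z_eff, smaller atoms) and falls top→bottom (larger, more shielded atoms).
Neither a single period nor a single group — weigh both effects.
Sn > Mg: the two effects oppose for this pair; the across-period effect wins (1.96 vs 1.31).
P > Sn: relative to Sn, both the across-period and down-group shifts push P's electronegativity up.
F > P: both effects reinforce here, so F is clearly the higher of the two.
For reference (Pauling): F 3.98, Mg 1.31, P 2.19, Sn 1.96.
So from highest to lowest: F > P > Sn > Mg.

F > P > Sn > Mg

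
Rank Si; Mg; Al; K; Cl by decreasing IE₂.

After 1 electron has been removed, what remains? Si⁺ still has 3 valence electrons; Mg⁺ still has 1 valence electron; Al⁺ still has 2 valence electrons; K⁺ is the bare [Ar] core; Cl⁺ still has 6 valence electrons.
Pulling an electron out of a noble-gas core costs far more than removing a remaining valence electron, so K sits at the high end of IE_2.
Valence configurations: Si⁺ [Ne]3s²3p¹, Mg⁺ [Ne]3s¹, Al⁺ [Ne]3s², Cl⁺ [Ne]3s²3p⁴.
Si⁺ loses a lone 3p electron whereas Al⁺ must break into a filled 3s² pair, so IE_2(Al) > IE_2(Si) even though Si has the higher nuclear charge.
The numbers (kJ/mol): Si 1577, Mg 1451, Al 1817, K 3052, Cl 2298.
So the second ionization energies run Mg < Si < Al < Cl < K.

K > Cl > Al > Si > Mg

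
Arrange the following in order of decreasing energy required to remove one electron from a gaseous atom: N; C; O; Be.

N > O > C > Be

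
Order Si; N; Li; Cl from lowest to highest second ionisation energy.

Consider each +1 ion: Si⁺ still has 3 valence electrons; N⁺ still has 4 valence electrons; Li⁺ is the bare [He] core; Cl⁺ still has 6 valence electrons.
Breaking into a closed-shell core is much more expensive than removing a leftover valence electron — Li has the largest IE_2 here.
Valence configurations: Si⁺ [Ne]3s²3p¹, N⁺ [He]2s²2p², Cl⁺ [Ne]3s²3p⁴.
Tabulated IE_2 (kJ/mol): Si 1577, N 2856, Li 7298, Cl 2298.
Hence IE_2: Si < Cl < N < Li.

Si, Cl, N, Li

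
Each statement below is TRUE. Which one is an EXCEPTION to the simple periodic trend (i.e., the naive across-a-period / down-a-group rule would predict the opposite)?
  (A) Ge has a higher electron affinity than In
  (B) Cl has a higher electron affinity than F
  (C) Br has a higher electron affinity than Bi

(B)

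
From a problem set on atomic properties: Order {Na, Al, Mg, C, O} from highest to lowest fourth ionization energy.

The fourth ionization energy removes an electron from the +3 ion. For each element: Na³⁺ is already 2 electrons into the core; Al³⁺ is the bare [Ne] core; Mg³⁺ is already 1 electron into the core; C³⁺ still has 1 valence electron; O³⁺ still has 3 valence electrons.
Pulling an electron out of a noble-gas core costs far more than removing a remaining valence electron, so Na, Mg and Al sit at the high end of IE_4.
Valence configurations: C³⁺ [He]2s¹, O³⁺ [He]2s²2p¹.
Tabulated IE_4 (kJ/mol): Na 9543, Al 11577, Mg 10543, C 6223, O 7469.
Hence IE_4: C < O < Na < Mg < Al.

Al > Mg > Na > O > C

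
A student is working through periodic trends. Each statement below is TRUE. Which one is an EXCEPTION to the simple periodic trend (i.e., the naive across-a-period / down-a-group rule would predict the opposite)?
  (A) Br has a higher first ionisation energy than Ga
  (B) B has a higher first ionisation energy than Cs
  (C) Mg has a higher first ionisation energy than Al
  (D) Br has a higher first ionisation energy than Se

(C)

The general trend: first ionisation energy increases across a period and decreases down a group.
(A) Br (period 4, group 17) vs Ga (period 4, group 13): the stated order agrees with the simple trend.
(B) B (period 2, group 13) vs Cs (period 6, group 1): the stated order agrees with the simple trend.
(C) Mg (period 3, group 2) vs Al (period 3, group 13): the stated order contradicts the simple trend.
(D) Br (period 4, group 17) vs Se (period 4, group 16): the stated order agrees with the simple trend.
The exception is (C): Al's single 3p electron is easier to remove than one from Mg's filled 3s².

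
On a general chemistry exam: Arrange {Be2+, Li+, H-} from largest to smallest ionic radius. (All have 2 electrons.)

H- > Li+ > Be2+

All of these have 2 electrons, so size is governed by nuclear charge alone: the more protons, the stronger the pull on the same electron cloud, and the smaller the ion.
Nuclear charges: Be2+ (Z=4), Li+ (Z=3), H- (Z=1).
Largest to smallest: H- > Li+ > Be2+.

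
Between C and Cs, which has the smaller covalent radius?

C is in period 2, group 14; Cs is in period 6, group 1.
Atomic radius shrinks across a period as nuclear charge pulls the same shell inward, and grows down a group as new shells are added.
Here both period and group differ, so the two effects have to be weighed against each other.
Cs > C: both effects reinforce here, so Cs is clearly the larger of the two.
Approximate values (pm): C 75, Cs 232.
So C has the smaller covalent radius (C < Cs).

C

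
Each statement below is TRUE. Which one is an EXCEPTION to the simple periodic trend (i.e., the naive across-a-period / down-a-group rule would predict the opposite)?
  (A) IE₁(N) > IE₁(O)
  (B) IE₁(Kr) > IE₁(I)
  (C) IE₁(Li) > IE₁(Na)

The general trend: first ionization energy increases across a period and decreases down a group.
(A) N (period 2, group 15) vs O (period 2, group 16): the stated order contradicts the simple trend.
(B) Kr (period 4, group 18) vs I (period 5, group 17): the stated order agrees with the simple trend.
(C) Li (period 2, group 1) vs Na (period 3, group 1): the stated order agrees with the simple trend.
The exception is (A): pairing an electron in O's 2p⁴ costs repulsion energy, so O ionizes more easily than half-filled N (2p³).

(A)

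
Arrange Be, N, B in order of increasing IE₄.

N, Be, B

The fourth ionization energy removes an electron from the +3 ion. For each element: Be³⁺ is already 1 electron into the core; N³⁺ still has 2 valence electrons; B³⁺ is the bare [He] core.
Core electrons are held far more tightly than valence electrons, so Be and B top the IE_4 order.
Tabulated IE_4 (kJ/mol): Be 21007, N 7475, B 25026.
So the fourth ionization energies run N < Be < B.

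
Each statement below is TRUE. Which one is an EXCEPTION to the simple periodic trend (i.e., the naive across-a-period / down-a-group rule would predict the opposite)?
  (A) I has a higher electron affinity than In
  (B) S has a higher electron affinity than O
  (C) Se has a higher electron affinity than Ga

The general trend: electron affinity increases across a period and decreases down a group.
(A) I (period 5, group 17) vs In (period 5, group 13): the stated order agrees with the simple trend.
(B) S (period 3, group 16) vs O (period 2, group 16): the stated order contradicts the simple trend.
(C) Se (period 4, group 16) vs Ga (period 4, group 13): the stated order agrees with the simple trend.
The exception is (B): the compact 2p subshell of O repels the added electron more than S's larger 3p does.

(B)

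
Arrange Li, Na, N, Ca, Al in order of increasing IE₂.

After 1 electron has been removed, what remains? Li⁺ is the bare [He] core; Na⁺ is the bare [Ne] core; N⁺ still has 4 valence electrons; Ca⁺ still has 1 valence electron; Al⁺ still has 2 valence electrons.
Core electrons are held far more tightly than valence electrons, so Na and Li top the IE_2 order.
Valence configurations: N⁺ [He]2s²2p², Ca⁺ [Ar]4s¹, Al⁺ [Ne]3s².
The numbers (kJ/mol): Li 7298, Na 4562, N 2856, Ca 1145, Al 1817.
Overall IE_2 order: Ca < Al < N < Na < Li.

Ca < Al < N < Na < Li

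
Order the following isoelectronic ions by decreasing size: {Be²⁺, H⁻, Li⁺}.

H⁻ > Li⁺ > Be²⁺

All of these have 2 electrons, so size is governed by nuclear charge alone: the more protons, the stronger the pull on the same electron cloud, and the smaller the ion.
Nuclear charges: Be²⁺ (Z=4), Li⁺ (Z=3), H⁻ (Z=1).
Largest to smallest: H⁻ > Li⁺ > Be²⁺.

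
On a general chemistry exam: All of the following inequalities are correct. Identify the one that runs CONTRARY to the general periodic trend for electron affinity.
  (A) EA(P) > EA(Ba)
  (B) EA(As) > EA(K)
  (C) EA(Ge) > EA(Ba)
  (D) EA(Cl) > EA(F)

(D)

The general trend: electron affinity increases across a period and decreases down a group.
(A) P (period 3, group 15) vs Ba (period 6, group 2): the stated order agrees with the simple trend.
(B) As (period 4, group 15) vs K (period 4, group 1): the stated order agrees with the simple trend.
(C) Ge (period 4, group 14) vs Ba (period 6, group 2): the stated order agrees with the simple trend.
(D) Cl (period 3, group 17) vs F (period 2, group 17): the stated order contradicts the simple trend.
The exception is (D): F's small 2p subshell makes the incoming electron feel strong e⁻–e⁻ repulsion, so Cl actually releases more energy on gaining an electron.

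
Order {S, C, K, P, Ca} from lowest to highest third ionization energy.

The third ionization energy removes an electron from the +2 ion. For each element: S²⁺ still has 4 valence electrons; C²⁺ still has 2 valence electrons; K²⁺ is already 1 electron into the core; P²⁺ still has 3 valence electrons; Ca²⁺ is the bare [Ar] core.
Usually core removal costs more than valence removal, but here the competition is close: a tightly held n=2 valence electron can cost more to remove than an n=3 core electron, so the actual values have to decide it.
Valence configurations: S²⁺ [Ne]3s²3p², C²⁺ [He]2s², P²⁺ [Ne]3s²3p¹.
Tabulated IE_3 (kJ/mol): S 3357, C 4620, K 4420, P 2914, Ca 4912.
Overall IE_3 order: P < S < K < C < Ca.

P < S < K < C < Ca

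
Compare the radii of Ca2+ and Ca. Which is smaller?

Forming Ca2+ removes 2 electrons from Ca. Fewer electrons for the same nuclear charge means less shielding and a higher Z_eff on the remaining electrons, and for main-group metals the entire outer shell is lost.
A cation is smaller than its parent atom: Ca2+ < Ca.

Ca2+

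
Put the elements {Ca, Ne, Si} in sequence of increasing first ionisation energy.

Ca < Si < Ne

Ne is in period 2, group 18; Si is in period 3, group 14; Ca is in period 4, group 2.
IE₁ increases left→right with effective nuclear charge and decreases top→bottom as the valence shell moves farther out.
Here both period and group differ, so the two effects have to be weighed against each other.
Si > Ca: relative to Ca, both the across-period and down-group shifts push Si's first ionization energy up.
Ne > Si: relative to Si, both the across-period and down-group shifts push Ne's first ionization energy up.
Tabulated first ionization energy (kJ/mol): Ne 2081, Si 786, Ca 590.
So from lowest to highest: Ca < Si < Ne.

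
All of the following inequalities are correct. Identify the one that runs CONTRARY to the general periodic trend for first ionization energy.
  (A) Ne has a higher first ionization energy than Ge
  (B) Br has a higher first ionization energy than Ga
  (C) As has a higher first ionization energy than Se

The general trend: first ionization energy increases across a period and decreases down a group.
(A) Ne (period 2, group 18) vs Ge (period 4, group 14): the stated order agrees with the simple trend.
(B) Br (period 4, group 17) vs Ga (period 4, group 13): the stated order agrees with the simple trend.
(C) As (period 4, group 15) vs Se (period 4, group 16): the stated order contradicts the simple trend.
The exception is (C): Se (4p⁴) ionizes more easily than half-filled As (4p³).

(C)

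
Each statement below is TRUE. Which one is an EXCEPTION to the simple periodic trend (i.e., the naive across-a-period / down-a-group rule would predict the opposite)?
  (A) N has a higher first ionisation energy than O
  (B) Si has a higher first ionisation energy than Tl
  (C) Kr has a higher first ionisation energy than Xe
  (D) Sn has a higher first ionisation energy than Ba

(A)

The general trend: first ionisation energy increases across a period and decreases down a group.
(A) N (period 2, group 15) vs O (period 2, group 16): the stated order contradicts the simple trend.
(B) Si (period 3, group 14) vs Tl (period 6, group 13): the stated order agrees with the simple trend.
(C) Kr (period 4, group 18) vs Xe (period 5, group 18): the stated order agrees with the simple trend.
(D) Sn (period 5, group 14) vs Ba (period 6, group 2): the stated order agrees with the simple trend.
The exception is (A): pairing an electron in O's 2p⁴ costs repulsion energy, so O ionizes more easily than half-filled N (2p³).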